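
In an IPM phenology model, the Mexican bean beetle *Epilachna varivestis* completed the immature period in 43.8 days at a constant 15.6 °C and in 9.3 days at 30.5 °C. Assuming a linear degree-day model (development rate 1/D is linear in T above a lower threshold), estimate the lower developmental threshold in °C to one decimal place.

Equal thermal constants: D₁(T₁ − T_b) = D₂(T₂ − T_b).
43.8·(15.6 − T_b) = 9.3·(30.5 − T_b)
T_b = (43.8·15.6 − 9.3·30.5) / (43.8 − 9.3) = 399.63 / 34.5 = 11.583 °C ≈ 11.6 °C.

11.6 °C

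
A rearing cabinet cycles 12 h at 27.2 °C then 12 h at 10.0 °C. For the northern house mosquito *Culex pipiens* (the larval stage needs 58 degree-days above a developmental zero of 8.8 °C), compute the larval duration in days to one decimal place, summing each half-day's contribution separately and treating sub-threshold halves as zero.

Day half: max(0, 27.2 − 8.8) × 0.5 = 18.4 × 0.5 = 9.20 DD.
Night half: max(0, 10.0 − 8.8) × 0.5 = 1.2 × 0.5 = 0.60 DD.
Per 24 h: 9.80 DD/day.
Duration = 58 / 9.80 = 5.918 ≈ 5.9 days.

5.9 days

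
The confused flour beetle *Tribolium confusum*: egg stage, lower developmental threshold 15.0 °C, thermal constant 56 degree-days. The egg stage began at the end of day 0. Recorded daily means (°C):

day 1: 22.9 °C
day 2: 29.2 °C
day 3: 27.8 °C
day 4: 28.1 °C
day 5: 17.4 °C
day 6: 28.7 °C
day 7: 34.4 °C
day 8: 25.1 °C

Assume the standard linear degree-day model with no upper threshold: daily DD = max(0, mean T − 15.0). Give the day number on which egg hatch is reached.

Daily DD above 15.0 °C: 7.9, 14.2, 12.8, 13.1, 2.4, 13.7, 19.4, 10.1.
Cumulative: 7.9, 22.1, 34.9, 48.0, 50.4, 64.1, 83.5, 93.6.
The total first reaches 56 DD on day 6.

day 6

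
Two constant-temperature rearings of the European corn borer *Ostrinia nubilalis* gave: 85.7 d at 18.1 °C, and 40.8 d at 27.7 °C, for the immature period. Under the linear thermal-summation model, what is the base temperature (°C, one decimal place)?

9.4 °C

Under the model K = D·(T − T_b), so D₁·(T₁ − T_b) = D₂·(T₂ − T_b).
85.7·(18.1 − T_b) = 40.8·(27.7 − T_b)
T_b = (85.7·18.1 − 40.8·27.7) / (85.7 − 40.8) = 421.01 / 44.9 = 9.377 °C ≈ 9.4 °C.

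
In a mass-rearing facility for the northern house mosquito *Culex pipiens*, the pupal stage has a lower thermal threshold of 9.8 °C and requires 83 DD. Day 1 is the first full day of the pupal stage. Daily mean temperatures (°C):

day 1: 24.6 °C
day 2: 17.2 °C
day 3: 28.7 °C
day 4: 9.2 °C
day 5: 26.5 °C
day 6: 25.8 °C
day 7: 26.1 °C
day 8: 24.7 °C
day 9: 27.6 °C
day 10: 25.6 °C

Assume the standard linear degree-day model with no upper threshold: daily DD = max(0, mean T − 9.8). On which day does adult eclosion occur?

day 7

Daily DD above 9.8 °C: 14.8, 7.4, 18.9, 0.0, 16.7, 16.0, 16.3, 14.9, 17.8, 15.8.
Cumulative: 14.8, 22.2, 41.1, 41.1, 57.8, 73.8, 90.1, 105.0, 122.8, 138.6.
The total first reaches 83 DD on day 7.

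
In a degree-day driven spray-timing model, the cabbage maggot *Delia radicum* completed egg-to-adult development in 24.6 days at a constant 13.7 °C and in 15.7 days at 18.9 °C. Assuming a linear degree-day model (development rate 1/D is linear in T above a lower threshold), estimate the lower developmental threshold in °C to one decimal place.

4.5 °C

Equal thermal constants: D₁(T₁ − T_b) = D₂(T₂ − T_b).
24.6·(13.7 − T_b) = 15.7·(18.9 − T_b)
T_b = (24.6·13.7 − 15.7·18.9) / (24.6 − 15.7) = 40.29 / 8.9 = 4.527 °C ≈ 4.5 °C.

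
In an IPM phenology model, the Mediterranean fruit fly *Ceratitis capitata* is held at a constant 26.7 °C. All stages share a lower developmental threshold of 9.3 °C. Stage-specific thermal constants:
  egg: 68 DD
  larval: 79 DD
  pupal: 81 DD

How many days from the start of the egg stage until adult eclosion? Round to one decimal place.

Daily accumulation at 26.7 °C = 26.7 − 9.3 = 17.4 DD/day.
Total K = 68 + 79 + 81 = 228 DD.
Total duration = 228 / 17.4 = 13.103 ≈ 13.1 days.

13.1 days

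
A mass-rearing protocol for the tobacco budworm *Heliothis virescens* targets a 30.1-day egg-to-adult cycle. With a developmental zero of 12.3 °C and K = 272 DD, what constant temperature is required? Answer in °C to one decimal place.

Required daily accumulation = 272 / 30.1 = 9.037 DD/day.
T = T_base + 9.037 = 12.3 + 9.037 = 21.337 ≈ 21.3 °C.

21.3 °C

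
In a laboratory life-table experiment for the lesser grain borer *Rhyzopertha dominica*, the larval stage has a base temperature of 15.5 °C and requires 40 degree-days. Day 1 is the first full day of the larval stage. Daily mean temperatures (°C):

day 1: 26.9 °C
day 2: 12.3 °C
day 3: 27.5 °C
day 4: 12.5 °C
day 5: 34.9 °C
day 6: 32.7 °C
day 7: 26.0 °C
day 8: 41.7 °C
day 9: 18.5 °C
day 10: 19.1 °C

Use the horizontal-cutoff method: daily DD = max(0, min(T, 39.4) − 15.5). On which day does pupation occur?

day 5

Daily DD above 15.5 °C (capped at 23.9): 11.4, 0.0, 12.0, 0.0, 19.4, 17.2, 10.5, 23.9, 3.0, 3.6.
Cumulative: 11.4, 11.4, 23.4, 23.4, 42.8, 60.0, 70.5, 94.4, 97.4, 101.0.
The total first reaches 40 DD on day 5.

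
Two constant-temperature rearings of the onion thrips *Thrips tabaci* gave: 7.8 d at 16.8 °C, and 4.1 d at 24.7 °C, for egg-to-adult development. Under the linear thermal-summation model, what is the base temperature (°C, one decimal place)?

8.0 °C

Under the model K = D·(T − T_b), so D₁·(T₁ − T_b) = D₂·(T₂ − T_b).
7.8·(16.8 − T_b) = 4.1·(24.7 − T_b)
T_b = (7.8·16.8 − 4.1·24.7) / (7.8 − 4.1) = 29.77 / 3.7 = 8.046 °C ≈ 8.0 °C.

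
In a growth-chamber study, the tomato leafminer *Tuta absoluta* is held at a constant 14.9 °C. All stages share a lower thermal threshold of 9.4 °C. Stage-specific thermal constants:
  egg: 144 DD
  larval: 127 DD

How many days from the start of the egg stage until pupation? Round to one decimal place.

49.3 days

Daily accumulation at 14.9 °C = 14.9 − 9.4 = 5.5 DD/day.
Total K = 144 + 127 = 271 DD.
Total duration = 271 / 5.5 = 49.273 ≈ 49.3 days.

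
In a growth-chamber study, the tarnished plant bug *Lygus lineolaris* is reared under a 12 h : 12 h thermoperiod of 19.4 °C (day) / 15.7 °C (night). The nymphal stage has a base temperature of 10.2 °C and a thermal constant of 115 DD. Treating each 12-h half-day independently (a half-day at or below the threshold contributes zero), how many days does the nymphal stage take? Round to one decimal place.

15.6 days

Day half: max(0, 19.4 − 10.2) × 0.5 = 9.2 × 0.5 = 4.60 DD.
Night half: max(0, 15.7 − 10.2) × 0.5 = 5.5 × 0.5 = 2.75 DD.
Per 24 h: 7.35 DD/day.
Duration = 115 / 7.35 = 15.646 ≈ 15.6 days.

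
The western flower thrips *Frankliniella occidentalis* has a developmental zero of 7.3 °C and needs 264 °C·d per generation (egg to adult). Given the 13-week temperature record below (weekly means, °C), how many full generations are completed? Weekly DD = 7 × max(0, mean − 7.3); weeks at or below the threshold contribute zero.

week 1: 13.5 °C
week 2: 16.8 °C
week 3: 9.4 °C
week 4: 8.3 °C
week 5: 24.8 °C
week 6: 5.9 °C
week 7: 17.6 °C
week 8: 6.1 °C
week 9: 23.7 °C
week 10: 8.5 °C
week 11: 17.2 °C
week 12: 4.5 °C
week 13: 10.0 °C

2 generations

Weekly DD (7 × max(0, T̄ − 7.3)): 43.4, 66.5, 14.7, 7.0, 122.5, 0.0, 72.1, 0.0, 114.8, 8.4, 69.3, 0.0, 18.9.
Season total = 537.6 DD.
Complete generations = ⌊537.6 / 264⌋ = 2.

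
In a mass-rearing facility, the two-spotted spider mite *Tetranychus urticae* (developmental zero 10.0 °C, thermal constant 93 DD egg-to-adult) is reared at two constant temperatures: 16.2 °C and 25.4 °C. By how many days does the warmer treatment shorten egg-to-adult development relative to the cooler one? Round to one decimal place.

At 16.2 °C: 93 / (16.2 − 10.0) = 93 / 6.2 = 15.000 d.
At 25.4 °C: 93 / (25.4 − 10.0) = 93 / 15.4 = 6.039 d.
Difference = |15.000 − 6.039| = 8.961 ≈ 9.0 days.

9.0 days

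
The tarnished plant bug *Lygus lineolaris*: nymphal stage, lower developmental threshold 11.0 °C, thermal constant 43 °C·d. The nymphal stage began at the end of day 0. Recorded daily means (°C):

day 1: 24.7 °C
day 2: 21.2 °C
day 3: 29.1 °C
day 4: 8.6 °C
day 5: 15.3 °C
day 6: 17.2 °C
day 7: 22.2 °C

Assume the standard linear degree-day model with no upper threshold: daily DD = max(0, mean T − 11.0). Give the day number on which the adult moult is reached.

Daily DD above 11.0 °C: 13.7, 10.2, 18.1, 0.0, 4.3, 6.2, 11.2.
Cumulative: 13.7, 23.9, 42.0, 42.0, 46.3, 52.5, 63.7.
The total first reaches 43 DD on day 5.

day 5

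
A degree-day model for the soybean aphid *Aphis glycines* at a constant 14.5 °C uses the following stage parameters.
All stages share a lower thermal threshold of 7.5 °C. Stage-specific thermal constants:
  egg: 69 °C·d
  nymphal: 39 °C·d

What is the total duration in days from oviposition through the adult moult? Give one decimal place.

15.4 days

Daily accumulation at 14.5 °C = 14.5 − 7.5 = 7.0 DD/day.
Total K = 69 + 39 = 108 DD.
Total duration = 108 / 7.0 = 15.429 ≈ 15.4 days.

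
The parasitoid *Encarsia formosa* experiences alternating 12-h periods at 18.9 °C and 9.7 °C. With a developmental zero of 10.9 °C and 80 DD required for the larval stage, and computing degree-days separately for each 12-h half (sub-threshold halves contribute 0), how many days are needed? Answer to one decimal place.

20.0 days

Day half: max(0, 18.9 − 10.9) × 0.5 = 8.0 × 0.5 = 4.00 DD.
Night half: max(0, 9.7 − 10.9) × 0.5 = 0.0 × 0.5 = 0.00 DD.
Per 24 h: 4.00 DD/day.
Duration = 80 / 4.00 = 20.000 ≈ 20.0 days.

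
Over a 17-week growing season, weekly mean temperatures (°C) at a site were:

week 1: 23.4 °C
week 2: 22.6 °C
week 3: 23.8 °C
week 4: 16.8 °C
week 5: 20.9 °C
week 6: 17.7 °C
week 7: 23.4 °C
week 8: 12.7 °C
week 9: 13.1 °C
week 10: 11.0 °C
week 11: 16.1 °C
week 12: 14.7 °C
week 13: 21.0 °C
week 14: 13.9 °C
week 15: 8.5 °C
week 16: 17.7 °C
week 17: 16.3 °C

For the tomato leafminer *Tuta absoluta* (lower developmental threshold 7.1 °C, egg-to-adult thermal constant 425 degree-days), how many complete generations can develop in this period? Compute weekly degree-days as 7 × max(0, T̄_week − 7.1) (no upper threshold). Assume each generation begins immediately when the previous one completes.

2 generations

Weekly DD (7 × max(0, T̄ − 7.1)): 114.1, 108.5, 116.9, 67.9, 96.6, 74.2, 114.1, 39.2, 42.0, 27.3, 63.0, 53.2, 97.3, 47.6, 9.8, 74.2, 64.4.
Season total = 1210.3 DD.
Complete generations = ⌊1210.3 / 425⌋ = 2.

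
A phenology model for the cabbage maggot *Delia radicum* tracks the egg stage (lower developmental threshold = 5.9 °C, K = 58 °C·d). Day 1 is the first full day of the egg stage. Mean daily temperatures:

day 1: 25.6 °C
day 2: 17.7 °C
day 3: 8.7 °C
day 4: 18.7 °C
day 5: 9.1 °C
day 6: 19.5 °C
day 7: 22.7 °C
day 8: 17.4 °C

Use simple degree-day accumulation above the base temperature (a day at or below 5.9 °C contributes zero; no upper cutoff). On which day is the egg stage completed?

Daily DD above 5.9 °C: 19.7, 11.8, 2.8, 12.8, 3.2, 13.6, 16.8, 11.5.
Cumulative: 19.7, 31.5, 34.3, 47.1, 50.3, 63.9, 80.7, 92.2.
The total first reaches 58 DD on day 6.

day 6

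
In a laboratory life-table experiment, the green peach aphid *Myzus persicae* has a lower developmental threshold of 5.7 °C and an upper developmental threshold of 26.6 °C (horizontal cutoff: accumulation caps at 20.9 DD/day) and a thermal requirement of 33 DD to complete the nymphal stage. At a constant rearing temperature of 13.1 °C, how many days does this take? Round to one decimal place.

Daily accumulation = 13.1 − 5.7 = 7.4 DD/day.
Duration = 33 / 7.4 = 4.459 ≈ 4.5 days.

4.5 days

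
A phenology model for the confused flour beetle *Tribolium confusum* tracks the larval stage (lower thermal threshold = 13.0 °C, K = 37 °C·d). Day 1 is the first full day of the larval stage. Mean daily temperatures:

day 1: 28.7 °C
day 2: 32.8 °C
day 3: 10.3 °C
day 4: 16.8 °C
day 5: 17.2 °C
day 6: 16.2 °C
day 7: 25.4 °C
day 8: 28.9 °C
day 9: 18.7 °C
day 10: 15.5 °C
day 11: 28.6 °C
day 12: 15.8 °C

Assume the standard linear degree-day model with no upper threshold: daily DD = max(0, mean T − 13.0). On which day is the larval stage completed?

Daily DD above 13.0 °C: 15.7, 19.8, 0.0, 3.8, 4.2, 3.2, 12.4, 15.9, 5.7, 2.5, 15.6, 2.8.
Cumulative: 15.7, 35.5, 35.5, 39.3, 43.5, 46.7, 59.1, 75.0, 80.7, 83.2, 98.8, 101.6.
The total first reaches 37 DD on day 4.

day 4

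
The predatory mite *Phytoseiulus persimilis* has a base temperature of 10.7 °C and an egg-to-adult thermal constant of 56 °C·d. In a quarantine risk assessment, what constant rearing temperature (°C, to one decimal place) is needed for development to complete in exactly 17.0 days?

14.0 °C

Required daily accumulation = 56 / 17.0 = 3.294 DD/day.
T = T_base + 3.294 = 10.7 + 3.294 = 13.994 ≈ 14.0 °C.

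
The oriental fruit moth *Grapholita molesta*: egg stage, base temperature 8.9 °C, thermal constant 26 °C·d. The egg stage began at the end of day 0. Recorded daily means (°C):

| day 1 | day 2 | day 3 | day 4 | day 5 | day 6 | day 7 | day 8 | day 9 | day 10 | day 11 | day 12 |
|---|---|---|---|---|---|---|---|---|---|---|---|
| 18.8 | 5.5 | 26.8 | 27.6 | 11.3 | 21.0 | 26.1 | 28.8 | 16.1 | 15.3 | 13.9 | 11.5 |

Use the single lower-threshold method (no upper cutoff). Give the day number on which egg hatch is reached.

day 3

Daily DD above 8.9 °C: 9.9, 0.0, 17.9, 18.7, 2.4, 12.1, 17.2, 19.9, 7.2, 6.4, 5.0, 2.6.
Cumulative: 9.9, 9.9, 27.8, 46.5, 48.9, 61.0, 78.2, 98.1, 105.3, 111.7, 116.7, 119.3.
The total first reaches 26 DD on day 3.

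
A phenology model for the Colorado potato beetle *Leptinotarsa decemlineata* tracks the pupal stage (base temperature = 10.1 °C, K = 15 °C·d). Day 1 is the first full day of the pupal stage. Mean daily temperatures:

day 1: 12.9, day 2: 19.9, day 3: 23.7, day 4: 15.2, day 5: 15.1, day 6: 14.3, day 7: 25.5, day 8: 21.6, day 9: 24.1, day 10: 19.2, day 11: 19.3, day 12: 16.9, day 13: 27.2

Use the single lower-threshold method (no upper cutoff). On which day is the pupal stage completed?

day 3

Daily DD above 10.1 °C: 2.8, 9.8, 13.6, 5.1, 5.0, 4.2, 15.4, 11.5, 14.0, 9.1, 9.2, 6.8, 17.1.
Cumulative: 2.8, 12.6, 26.2, 31.3, 36.3, 40.5, 55.9, 67.4, 81.4, 90.5, 99.7, 106.5, 123.6.
The total first reaches 15 DD on day 3.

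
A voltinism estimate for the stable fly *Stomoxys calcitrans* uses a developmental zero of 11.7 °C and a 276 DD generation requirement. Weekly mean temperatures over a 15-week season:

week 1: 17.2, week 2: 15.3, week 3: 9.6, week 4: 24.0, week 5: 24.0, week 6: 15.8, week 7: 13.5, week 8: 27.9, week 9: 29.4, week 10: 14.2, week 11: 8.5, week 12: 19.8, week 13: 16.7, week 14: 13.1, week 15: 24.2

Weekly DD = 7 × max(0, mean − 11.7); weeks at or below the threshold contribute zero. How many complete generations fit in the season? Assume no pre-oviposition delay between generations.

Weekly DD (7 × max(0, T̄ − 11.7)): 38.5, 25.2, 0.0, 86.1, 86.1, 28.7, 12.6, 113.4, 123.9, 17.5, 0.0, 56.7, 35.0, 9.8, 87.5.
Season total = 721.0 DD.
Complete generations = ⌊721.0 / 276⌋ = 2.

2 generations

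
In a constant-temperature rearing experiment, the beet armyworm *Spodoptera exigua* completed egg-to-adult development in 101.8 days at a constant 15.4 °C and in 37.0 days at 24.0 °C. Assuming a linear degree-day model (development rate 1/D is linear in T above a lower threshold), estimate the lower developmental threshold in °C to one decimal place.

Equal thermal constants: D₁(T₁ − T_b) = D₂(T₂ − T_b).
101.8·(15.4 − T_b) = 37.0·(24.0 − T_b)
T_b = (101.8·15.4 − 37.0·24.0) / (101.8 − 37.0) = 679.72 / 64.8 = 10.490 °C ≈ 10.5 °C.

10.5 °C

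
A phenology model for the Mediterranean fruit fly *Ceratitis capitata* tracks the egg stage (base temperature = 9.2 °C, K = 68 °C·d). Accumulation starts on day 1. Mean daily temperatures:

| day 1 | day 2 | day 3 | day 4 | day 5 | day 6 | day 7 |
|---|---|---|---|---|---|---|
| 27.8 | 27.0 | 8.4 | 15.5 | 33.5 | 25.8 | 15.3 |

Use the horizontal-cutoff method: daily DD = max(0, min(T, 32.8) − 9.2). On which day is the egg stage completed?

Daily DD above 9.2 °C (capped at 23.6): 18.6, 17.8, 0.0, 6.3, 23.6, 16.6, 6.1.
Cumulative: 18.6, 36.4, 36.4, 42.7, 66.3, 82.9, 89.0.
The total first reaches 68 DD on day 6.

day 6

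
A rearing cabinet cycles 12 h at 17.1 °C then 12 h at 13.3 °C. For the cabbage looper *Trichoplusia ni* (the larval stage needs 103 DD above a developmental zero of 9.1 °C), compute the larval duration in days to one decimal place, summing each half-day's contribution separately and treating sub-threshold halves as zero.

16.9 days

Day half: max(0, 17.1 − 9.1) × 0.5 = 8.0 × 0.5 = 4.00 DD.
Night half: max(0, 13.3 − 9.1) × 0.5 = 4.2 × 0.5 = 2.10 DD.
Per 24 h: 6.10 DD/day.
Duration = 103 / 6.10 = 16.885 ≈ 16.9 days.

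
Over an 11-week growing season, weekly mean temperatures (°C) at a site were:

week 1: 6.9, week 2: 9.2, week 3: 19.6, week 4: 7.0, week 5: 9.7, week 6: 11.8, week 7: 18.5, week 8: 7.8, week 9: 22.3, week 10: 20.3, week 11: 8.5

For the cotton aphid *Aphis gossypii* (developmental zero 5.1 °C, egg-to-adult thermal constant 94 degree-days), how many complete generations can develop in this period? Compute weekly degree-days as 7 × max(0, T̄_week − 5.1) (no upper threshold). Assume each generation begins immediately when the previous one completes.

Weekly DD (7 × max(0, T̄ − 5.1)): 12.6, 28.7, 101.5, 13.3, 32.2, 46.9, 93.8, 18.9, 120.4, 106.4, 23.8.
Season total = 598.5 DD.
Complete generations = ⌊598.5 / 94⌋ = 6.

6 generations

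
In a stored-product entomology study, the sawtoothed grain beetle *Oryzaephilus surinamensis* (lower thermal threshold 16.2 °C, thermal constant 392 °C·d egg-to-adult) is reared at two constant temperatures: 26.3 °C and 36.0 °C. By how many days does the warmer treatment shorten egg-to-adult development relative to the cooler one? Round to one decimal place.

19.0 days

At 26.3 °C: 392 / (26.3 − 16.2) = 392 / 10.1 = 38.812 d.
At 36.0 °C: 392 / (36.0 − 16.2) = 392 / 19.8 = 19.798 d.
Difference = |38.812 − 19.798| = 19.014 ≈ 19.0 days.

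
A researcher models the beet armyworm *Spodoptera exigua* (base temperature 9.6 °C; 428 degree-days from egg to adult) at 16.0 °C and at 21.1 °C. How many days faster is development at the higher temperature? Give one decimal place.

At 16.0 °C: 428 / (16.0 − 9.6) = 428 / 6.4 = 66.875 d.
At 21.1 °C: 428 / (21.1 − 9.6) = 428 / 11.5 = 37.217 d.
Difference = |66.875 − 37.217| = 29.658 ≈ 29.7 days.

29.7 days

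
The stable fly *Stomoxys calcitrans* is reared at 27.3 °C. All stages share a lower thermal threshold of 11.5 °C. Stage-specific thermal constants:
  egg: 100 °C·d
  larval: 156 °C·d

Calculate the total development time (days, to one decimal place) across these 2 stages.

Daily accumulation at 27.3 °C = 27.3 − 11.5 = 15.8 DD/day.
Total K = 100 + 156 = 256 DD.
Total duration = 256 / 15.8 = 16.203 ≈ 16.2 days.

16.2 days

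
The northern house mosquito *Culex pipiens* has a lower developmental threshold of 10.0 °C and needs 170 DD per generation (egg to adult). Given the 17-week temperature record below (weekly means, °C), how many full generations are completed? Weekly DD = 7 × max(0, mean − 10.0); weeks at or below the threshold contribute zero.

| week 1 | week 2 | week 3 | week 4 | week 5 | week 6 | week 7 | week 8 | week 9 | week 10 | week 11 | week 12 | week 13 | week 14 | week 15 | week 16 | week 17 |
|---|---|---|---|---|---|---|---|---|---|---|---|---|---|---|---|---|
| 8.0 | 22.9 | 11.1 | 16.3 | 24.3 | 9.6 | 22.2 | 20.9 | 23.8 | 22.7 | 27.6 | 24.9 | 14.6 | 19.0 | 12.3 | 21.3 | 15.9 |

Weekly DD (7 × max(0, T̄ − 10.0)): 0.0, 90.3, 7.7, 44.1, 100.1, 0.0, 85.4, 76.3, 96.6, 88.9, 123.2, 104.3, 32.2, 63.0, 16.1, 79.1, 41.3.
Season total = 1048.6 DD.
Complete generations = ⌊1048.6 / 170⌋ = 6.

6 generations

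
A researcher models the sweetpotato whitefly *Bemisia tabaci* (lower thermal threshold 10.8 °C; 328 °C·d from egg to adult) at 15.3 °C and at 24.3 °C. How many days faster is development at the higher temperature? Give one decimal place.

48.6 days

At 15.3 °C: 328 / (15.3 − 10.8) = 328 / 4.5 = 72.889 d.
At 24.3 °C: 328 / (24.3 − 10.8) = 328 / 13.5 = 24.296 d.
Difference = |72.889 − 24.296| = 48.593 ≈ 48.6 days.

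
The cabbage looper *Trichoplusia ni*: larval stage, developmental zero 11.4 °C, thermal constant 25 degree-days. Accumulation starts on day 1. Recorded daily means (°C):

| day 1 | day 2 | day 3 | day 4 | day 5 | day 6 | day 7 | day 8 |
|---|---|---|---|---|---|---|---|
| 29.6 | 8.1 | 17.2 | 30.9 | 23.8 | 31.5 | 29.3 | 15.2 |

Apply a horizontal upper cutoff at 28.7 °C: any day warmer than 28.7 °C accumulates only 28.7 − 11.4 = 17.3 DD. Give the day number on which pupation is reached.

day 4

Daily DD above 11.4 °C (capped at 17.3): 17.3, 0.0, 5.8, 17.3, 12.4, 17.3, 17.3, 3.8.
Cumulative: 17.3, 17.3, 23.1, 40.4, 52.8, 70.1, 87.4, 91.2.
The total first reaches 25 DD on day 4.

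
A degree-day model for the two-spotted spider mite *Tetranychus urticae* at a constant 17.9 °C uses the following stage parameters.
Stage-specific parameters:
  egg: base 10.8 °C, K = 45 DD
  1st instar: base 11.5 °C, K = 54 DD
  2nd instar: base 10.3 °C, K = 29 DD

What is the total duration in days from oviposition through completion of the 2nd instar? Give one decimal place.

18.6 days

egg: 45 / (17.9 − 10.8) = 45 / 7.1 = 6.338 d.
1st instar: 54 / (17.9 − 11.5) = 54 / 6.4 = 8.438 d.
2nd instar: 29 / (17.9 − 10.3) = 29 / 7.6 = 3.816 d.
Sum = 18.591 ≈ 18.6 days.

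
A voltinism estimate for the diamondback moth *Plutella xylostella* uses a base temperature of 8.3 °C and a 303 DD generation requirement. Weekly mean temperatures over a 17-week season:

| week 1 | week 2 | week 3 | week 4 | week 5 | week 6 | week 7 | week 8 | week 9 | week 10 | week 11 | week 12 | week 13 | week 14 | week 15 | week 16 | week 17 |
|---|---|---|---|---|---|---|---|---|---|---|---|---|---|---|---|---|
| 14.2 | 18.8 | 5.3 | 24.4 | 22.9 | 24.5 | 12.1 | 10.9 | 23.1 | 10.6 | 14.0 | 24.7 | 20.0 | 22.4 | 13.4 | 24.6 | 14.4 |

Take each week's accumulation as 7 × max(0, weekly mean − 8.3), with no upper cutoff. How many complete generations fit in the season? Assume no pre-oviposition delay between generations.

3 generations

Weekly DD (7 × max(0, T̄ − 8.3)): 41.3, 73.5, 0.0, 112.7, 102.2, 113.4, 26.6, 18.2, 103.6, 16.1, 39.9, 114.8, 81.9, 98.7, 35.7, 114.1, 42.7.
Season total = 1135.4 DD.
Complete generations = ⌊1135.4 / 303⌋ = 3.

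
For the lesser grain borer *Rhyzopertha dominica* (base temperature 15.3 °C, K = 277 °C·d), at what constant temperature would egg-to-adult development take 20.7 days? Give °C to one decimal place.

28.7 °C

Required daily accumulation = 277 / 20.7 = 13.382 DD/day.
T = T_base + 13.382 = 15.3 + 13.382 = 28.682 ≈ 28.7 °C.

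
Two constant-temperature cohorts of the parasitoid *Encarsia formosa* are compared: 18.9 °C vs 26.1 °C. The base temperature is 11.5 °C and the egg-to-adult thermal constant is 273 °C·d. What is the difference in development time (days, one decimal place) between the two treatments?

At 18.9 °C: 273 / (18.9 − 11.5) = 273 / 7.4 = 36.892 d.
At 26.1 °C: 273 / (26.1 − 11.5) = 273 / 14.6 = 18.699 d.
Difference = |36.892 − 18.699| = 18.193 ≈ 18.2 days.

18.2 days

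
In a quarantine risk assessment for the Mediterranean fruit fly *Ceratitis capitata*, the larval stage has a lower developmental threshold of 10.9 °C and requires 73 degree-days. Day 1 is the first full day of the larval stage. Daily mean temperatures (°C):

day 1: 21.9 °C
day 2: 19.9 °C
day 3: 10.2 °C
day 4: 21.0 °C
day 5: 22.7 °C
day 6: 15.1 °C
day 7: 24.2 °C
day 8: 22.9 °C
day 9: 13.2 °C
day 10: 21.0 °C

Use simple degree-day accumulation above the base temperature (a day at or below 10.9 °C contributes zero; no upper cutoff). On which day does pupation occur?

Daily DD above 10.9 °C: 11.0, 9.0, 0.0, 10.1, 11.8, 4.2, 13.3, 12.0, 2.3, 10.1.
Cumulative: 11.0, 20.0, 20.0, 30.1, 41.9, 46.1, 59.4, 71.4, 73.7, 83.8.
The total first reaches 73 DD on day 9.

day 9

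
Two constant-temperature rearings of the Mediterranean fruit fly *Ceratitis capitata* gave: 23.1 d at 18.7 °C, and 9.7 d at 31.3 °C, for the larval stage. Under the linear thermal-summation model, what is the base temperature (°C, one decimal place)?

9.6 °C

Equal thermal constants: D₁(T₁ − T_b) = D₂(T₂ − T_b).
23.1·(18.7 − T_b) = 9.7·(31.3 − T_b)
T_b = (23.1·18.7 − 9.7·31.3) / (23.1 − 9.7) = 128.36 / 13.4 = 9.579 °C ≈ 9.6 °C.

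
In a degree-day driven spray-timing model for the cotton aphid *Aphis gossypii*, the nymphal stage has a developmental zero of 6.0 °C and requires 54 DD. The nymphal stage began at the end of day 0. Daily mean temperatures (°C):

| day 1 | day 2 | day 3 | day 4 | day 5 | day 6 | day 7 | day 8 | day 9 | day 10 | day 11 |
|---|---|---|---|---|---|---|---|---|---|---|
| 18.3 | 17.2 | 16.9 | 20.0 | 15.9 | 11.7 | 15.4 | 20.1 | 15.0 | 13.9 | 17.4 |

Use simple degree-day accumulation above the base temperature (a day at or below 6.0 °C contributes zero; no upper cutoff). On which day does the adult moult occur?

day 5

Daily DD above 6.0 °C: 12.3, 11.2, 10.9, 14.0, 9.9, 5.7, 9.4, 14.1, 9.0, 7.9, 11.4.
Cumulative: 12.3, 23.5, 34.4, 48.4, 58.3, 64.0, 73.4, 87.5, 96.5, 104.4, 115.8.
The total first reaches 54 DD on day 5.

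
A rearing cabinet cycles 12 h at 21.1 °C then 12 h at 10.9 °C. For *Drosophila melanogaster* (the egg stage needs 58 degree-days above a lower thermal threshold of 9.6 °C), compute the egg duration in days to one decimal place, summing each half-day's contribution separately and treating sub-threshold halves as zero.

Day half: max(0, 21.1 − 9.6) × 0.5 = 11.5 × 0.5 = 5.75 DD.
Night half: max(0, 10.9 − 9.6) × 0.5 = 1.3 × 0.5 = 0.65 DD.
Per 24 h: 6.40 DD/day.
Duration = 58 / 6.40 = 9.062 ≈ 9.1 days.

9.1 days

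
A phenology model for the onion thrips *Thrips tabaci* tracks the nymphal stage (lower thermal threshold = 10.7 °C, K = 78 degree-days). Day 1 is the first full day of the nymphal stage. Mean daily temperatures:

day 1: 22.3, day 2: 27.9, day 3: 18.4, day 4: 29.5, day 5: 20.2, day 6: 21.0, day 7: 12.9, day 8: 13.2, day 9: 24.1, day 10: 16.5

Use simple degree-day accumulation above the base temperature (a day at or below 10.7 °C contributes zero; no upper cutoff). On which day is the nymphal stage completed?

Daily DD above 10.7 °C: 11.6, 17.2, 7.7, 18.8, 9.5, 10.3, 2.2, 2.5, 13.4, 5.8.
Cumulative: 11.6, 28.8, 36.5, 55.3, 64.8, 75.1, 77.3, 79.8, 93.2, 99.0.
The total first reaches 78 DD on day 8.

day 8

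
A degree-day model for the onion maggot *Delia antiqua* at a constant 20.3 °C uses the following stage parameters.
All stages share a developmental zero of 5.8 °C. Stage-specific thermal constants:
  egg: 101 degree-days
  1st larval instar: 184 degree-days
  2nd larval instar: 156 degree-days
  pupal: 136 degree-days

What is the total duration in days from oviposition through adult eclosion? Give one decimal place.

Daily accumulation at 20.3 °C = 20.3 − 5.8 = 14.5 DD/day.
Total K = 101 + 184 + 156 + 136 = 577 DD.
Total duration = 577 / 14.5 = 39.793 ≈ 39.8 days.

39.8 days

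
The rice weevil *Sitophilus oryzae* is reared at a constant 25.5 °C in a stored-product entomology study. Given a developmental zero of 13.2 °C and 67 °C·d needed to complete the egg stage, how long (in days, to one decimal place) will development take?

5.4 days

Daily accumulation = 25.5 − 13.2 = 12.3 DD/day.
Duration = 67 / 12.3 = 5.447 ≈ 5.4 days.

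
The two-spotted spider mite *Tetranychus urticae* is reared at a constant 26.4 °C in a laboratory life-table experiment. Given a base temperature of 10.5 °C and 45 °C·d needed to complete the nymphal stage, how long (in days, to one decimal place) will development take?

Daily accumulation = 26.4 − 10.5 = 15.9 DD/day.
Duration = 45 / 15.9 = 2.830 ≈ 2.8 days.

2.8 days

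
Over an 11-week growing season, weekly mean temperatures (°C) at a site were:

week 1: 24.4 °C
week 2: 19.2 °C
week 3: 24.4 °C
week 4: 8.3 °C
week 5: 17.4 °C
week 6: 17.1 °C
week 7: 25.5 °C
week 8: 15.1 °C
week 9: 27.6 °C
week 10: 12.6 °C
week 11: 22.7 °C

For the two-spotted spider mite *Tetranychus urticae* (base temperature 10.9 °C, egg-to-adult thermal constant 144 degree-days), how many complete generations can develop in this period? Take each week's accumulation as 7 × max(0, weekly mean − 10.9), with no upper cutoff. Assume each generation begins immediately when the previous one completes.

Weekly DD (7 × max(0, T̄ − 10.9)): 94.5, 58.1, 94.5, 0.0, 45.5, 43.4, 102.2, 29.4, 116.9, 11.9, 82.6.
Season total = 679.0 DD.
Complete generations = ⌊679.0 / 144⌋ = 4.

4 generations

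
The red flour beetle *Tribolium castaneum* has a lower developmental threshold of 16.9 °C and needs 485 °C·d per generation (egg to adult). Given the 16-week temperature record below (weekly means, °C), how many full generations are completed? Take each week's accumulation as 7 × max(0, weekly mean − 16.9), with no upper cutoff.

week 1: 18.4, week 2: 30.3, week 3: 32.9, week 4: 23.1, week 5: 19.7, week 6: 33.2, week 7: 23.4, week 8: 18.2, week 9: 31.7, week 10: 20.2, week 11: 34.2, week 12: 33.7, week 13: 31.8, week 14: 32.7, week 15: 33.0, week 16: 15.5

2 generations

Weekly DD (7 × max(0, T̄ − 16.9)): 10.5, 93.8, 112.0, 43.4, 19.6, 114.1, 45.5, 9.1, 103.6, 23.1, 121.1, 117.6, 104.3, 110.6, 112.7, 0.0.
Season total = 1141.0 DD.
Complete generations = ⌊1141.0 / 485⌋ = 2.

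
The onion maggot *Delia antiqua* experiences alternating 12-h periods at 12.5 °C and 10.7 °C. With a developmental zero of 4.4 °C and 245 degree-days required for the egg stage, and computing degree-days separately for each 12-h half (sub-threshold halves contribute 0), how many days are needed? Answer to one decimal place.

34.0 days

Day half: max(0, 12.5 − 4.4) × 0.5 = 8.1 × 0.5 = 4.05 DD.
Night half: max(0, 10.7 − 4.4) × 0.5 = 6.3 × 0.5 = 3.15 DD.
Per 24 h: 7.20 DD/day.
Duration = 245 / 7.20 = 34.028 ≈ 34.0 days.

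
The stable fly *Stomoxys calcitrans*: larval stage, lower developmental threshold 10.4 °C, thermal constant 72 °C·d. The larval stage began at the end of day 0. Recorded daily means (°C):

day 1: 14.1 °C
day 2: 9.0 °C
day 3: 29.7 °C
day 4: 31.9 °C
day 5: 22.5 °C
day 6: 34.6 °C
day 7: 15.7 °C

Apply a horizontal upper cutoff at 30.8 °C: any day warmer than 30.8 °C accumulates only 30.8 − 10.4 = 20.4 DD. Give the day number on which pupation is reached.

Daily DD above 10.4 °C (capped at 20.4): 3.7, 0.0, 19.3, 20.4, 12.1, 20.4, 5.3.
Cumulative: 3.7, 3.7, 23.0, 43.4, 55.5, 75.9, 81.2.
The total first reaches 72 DD on day 6.

day 6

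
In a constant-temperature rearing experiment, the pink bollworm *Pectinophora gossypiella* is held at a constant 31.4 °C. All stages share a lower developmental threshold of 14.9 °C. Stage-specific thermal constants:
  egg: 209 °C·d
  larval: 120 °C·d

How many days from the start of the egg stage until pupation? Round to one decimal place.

Daily accumulation at 31.4 °C = 31.4 − 14.9 = 16.5 DD/day.
Total K = 209 + 120 = 329 DD.
Total duration = 329 / 16.5 = 19.939 ≈ 19.9 days.

19.9 days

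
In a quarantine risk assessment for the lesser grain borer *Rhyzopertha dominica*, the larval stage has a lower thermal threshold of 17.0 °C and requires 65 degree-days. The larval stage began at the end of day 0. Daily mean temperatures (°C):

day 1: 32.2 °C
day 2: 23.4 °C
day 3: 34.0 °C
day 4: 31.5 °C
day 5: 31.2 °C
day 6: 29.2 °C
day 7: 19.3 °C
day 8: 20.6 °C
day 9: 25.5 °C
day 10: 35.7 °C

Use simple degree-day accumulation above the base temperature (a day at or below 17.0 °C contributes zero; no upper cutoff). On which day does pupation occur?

Daily DD above 17.0 °C: 15.2, 6.4, 17.0, 14.5, 14.2, 12.2, 2.3, 3.6, 8.5, 18.7.
Cumulative: 15.2, 21.6, 38.6, 53.1, 67.3, 79.5, 81.8, 85.4, 93.9, 112.6.
The total first reaches 65 DD on day 5.

day 5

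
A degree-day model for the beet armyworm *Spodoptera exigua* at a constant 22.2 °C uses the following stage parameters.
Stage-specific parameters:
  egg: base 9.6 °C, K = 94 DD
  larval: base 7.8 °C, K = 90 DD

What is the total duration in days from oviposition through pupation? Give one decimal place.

egg: 94 / (22.2 − 9.6) = 94 / 12.6 = 7.460 d.
larval: 90 / (22.2 − 7.8) = 90 / 14.4 = 6.250 d.
Sum = 13.710 ≈ 13.7 days.

13.7 days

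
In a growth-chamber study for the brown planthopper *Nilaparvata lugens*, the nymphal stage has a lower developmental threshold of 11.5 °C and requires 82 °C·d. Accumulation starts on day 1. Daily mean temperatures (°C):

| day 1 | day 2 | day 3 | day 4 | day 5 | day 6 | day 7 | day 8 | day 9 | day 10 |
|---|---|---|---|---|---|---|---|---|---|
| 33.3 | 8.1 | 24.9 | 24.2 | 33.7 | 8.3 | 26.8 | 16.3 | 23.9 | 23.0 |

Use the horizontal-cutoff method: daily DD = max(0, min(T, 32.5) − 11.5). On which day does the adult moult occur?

day 7

Daily DD above 11.5 °C (capped at 21.0): 21.0, 0.0, 13.4, 12.7, 21.0, 0.0, 15.3, 4.8, 12.4, 11.5.
Cumulative: 21.0, 21.0, 34.4, 47.1, 68.1, 68.1, 83.4, 88.2, 100.6, 112.1.
The total first reaches 82 DD on day 7.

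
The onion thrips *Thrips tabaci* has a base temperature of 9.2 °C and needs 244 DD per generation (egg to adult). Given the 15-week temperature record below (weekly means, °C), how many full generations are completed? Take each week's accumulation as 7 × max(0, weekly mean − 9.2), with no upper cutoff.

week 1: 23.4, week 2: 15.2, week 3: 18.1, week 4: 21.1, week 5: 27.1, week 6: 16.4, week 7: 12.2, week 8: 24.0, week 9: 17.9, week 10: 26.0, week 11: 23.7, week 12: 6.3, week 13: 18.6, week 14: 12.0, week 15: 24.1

Weekly DD (7 × max(0, T̄ − 9.2)): 99.4, 42.0, 62.3, 83.3, 125.3, 50.4, 21.0, 103.6, 60.9, 117.6, 101.5, 0.0, 65.8, 19.6, 104.3.
Season total = 1057.0 DD.
Complete generations = ⌊1057.0 / 244⌋ = 4.

4 generations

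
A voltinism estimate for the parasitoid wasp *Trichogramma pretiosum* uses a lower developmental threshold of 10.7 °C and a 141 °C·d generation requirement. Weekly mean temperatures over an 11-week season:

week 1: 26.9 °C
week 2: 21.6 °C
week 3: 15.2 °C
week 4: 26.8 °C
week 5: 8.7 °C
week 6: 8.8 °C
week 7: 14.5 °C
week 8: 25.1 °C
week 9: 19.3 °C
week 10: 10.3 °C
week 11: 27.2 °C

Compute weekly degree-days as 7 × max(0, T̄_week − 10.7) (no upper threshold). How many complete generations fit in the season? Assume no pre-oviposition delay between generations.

4 generations

Weekly DD (7 × max(0, T̄ − 10.7)): 113.4, 76.3, 31.5, 112.7, 0.0, 0.0, 26.6, 100.8, 60.2, 0.0, 115.5.
Season total = 637.0 DD.
Complete generations = ⌊637.0 / 141⌋ = 4.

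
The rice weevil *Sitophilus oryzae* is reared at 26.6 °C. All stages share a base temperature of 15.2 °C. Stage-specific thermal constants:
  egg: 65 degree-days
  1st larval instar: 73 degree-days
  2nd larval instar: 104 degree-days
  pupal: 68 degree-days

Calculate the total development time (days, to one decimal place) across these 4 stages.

Daily accumulation at 26.6 °C = 26.6 − 15.2 = 11.4 DD/day.
Total K = 65 + 73 + 104 + 68 = 310 DD.
Total duration = 310 / 11.4 = 27.193 ≈ 27.2 days.

27.2 days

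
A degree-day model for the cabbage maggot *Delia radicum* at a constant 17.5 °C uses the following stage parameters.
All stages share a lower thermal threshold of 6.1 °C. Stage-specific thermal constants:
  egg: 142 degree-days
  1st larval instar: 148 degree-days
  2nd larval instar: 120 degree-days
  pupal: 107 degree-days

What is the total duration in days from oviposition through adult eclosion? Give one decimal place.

45.4 days

Daily accumulation at 17.5 °C = 17.5 − 6.1 = 11.4 DD/day.
Total K = 142 + 148 + 120 + 107 = 517 DD.
Total duration = 517 / 11.4 = 45.351 ≈ 45.4 days.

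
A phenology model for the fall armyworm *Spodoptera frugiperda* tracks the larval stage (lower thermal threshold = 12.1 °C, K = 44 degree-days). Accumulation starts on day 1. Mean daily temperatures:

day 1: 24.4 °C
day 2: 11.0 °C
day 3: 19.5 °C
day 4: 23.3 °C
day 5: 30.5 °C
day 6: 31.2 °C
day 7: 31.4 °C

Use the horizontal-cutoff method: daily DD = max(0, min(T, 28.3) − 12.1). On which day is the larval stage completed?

day 5

Daily DD above 12.1 °C (capped at 16.2): 12.3, 0.0, 7.4, 11.2, 16.2, 16.2, 16.2.
Cumulative: 12.3, 12.3, 19.7, 30.9, 47.1, 63.3, 79.5.
The total first reaches 44 DD on day 5.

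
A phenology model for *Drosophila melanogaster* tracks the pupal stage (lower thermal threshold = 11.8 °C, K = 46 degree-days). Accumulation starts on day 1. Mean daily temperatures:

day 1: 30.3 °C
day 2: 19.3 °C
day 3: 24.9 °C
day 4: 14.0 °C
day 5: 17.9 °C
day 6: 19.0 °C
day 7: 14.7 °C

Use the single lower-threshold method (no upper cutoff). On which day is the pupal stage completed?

Daily DD above 11.8 °C: 18.5, 7.5, 13.1, 2.2, 6.1, 7.2, 2.9.
Cumulative: 18.5, 26.0, 39.1, 41.3, 47.4, 54.6, 57.5.
The total first reaches 46 DD on day 5.

day 5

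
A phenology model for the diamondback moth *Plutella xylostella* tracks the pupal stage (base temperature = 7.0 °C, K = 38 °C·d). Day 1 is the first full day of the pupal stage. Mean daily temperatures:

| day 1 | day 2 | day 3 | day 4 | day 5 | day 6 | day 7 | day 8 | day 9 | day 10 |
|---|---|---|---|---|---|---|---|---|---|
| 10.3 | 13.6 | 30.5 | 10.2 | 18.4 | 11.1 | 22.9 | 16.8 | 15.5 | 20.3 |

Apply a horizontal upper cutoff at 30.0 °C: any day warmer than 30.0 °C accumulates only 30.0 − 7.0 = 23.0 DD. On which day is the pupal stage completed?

Daily DD above 7.0 °C (capped at 23.0): 3.3, 6.6, 23.0, 3.2, 11.4, 4.1, 15.9, 9.8, 8.5, 13.3.
Cumulative: 3.3, 9.9, 32.9, 36.1, 47.5, 51.6, 67.5, 77.3, 85.8, 99.1.
The total first reaches 38 DD on day 5.

day 5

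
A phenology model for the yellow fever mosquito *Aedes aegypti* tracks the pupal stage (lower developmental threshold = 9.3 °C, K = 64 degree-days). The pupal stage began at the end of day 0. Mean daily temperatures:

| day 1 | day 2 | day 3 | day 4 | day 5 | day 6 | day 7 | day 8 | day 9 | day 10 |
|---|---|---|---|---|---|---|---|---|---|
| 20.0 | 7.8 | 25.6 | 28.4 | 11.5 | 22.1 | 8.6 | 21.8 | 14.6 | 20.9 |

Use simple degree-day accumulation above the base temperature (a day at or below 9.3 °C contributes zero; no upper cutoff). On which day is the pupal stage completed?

Daily DD above 9.3 °C: 10.7, 0.0, 16.3, 19.1, 2.2, 12.8, 0.0, 12.5, 5.3, 11.6.
Cumulative: 10.7, 10.7, 27.0, 46.1, 48.3, 61.1, 61.1, 73.6, 78.9, 90.5.
The total first reaches 64 DD on day 8.

day 8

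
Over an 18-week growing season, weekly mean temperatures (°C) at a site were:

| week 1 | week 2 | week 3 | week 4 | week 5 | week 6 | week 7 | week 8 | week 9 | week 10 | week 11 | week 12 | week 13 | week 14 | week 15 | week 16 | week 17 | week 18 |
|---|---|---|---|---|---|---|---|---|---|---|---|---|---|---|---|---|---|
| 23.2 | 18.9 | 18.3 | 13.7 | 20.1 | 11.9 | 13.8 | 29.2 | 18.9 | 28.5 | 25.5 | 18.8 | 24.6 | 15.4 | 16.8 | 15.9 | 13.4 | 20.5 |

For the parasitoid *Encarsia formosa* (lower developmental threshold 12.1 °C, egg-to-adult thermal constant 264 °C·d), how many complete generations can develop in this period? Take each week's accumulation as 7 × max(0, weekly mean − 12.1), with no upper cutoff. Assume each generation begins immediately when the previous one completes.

Weekly DD (7 × max(0, T̄ − 12.1)): 77.7, 47.6, 43.4, 11.2, 56.0, 0.0, 11.9, 119.7, 47.6, 114.8, 93.8, 46.9, 87.5, 23.1, 32.9, 26.6, 9.1, 58.8.
Season total = 908.6 DD.
Complete generations = ⌊908.6 / 264⌋ = 3.

3 generations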